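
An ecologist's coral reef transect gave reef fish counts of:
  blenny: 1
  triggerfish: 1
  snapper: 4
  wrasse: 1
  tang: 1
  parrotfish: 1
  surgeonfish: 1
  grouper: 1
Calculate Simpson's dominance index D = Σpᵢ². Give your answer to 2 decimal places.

Total N = 1+1+4+1+1+1+1+1 = 11, so the proportions are 0.0909, 0.0909, 0.3636, 0.0909, 0.0909, 0.0909, 0.0909, 0.0909 (working shown to 4 dp, full precision carried).
D = 0.0909² + 0.0909² + 0.3636² + 0.0909² + 0.0909² + 0.0909² + 0.0909² + 0.0909² = 0.0083 + 0.0083 + 0.1322 + 0.0083 + 0.0083 + 0.0083 + 0.0083 + 0.0083 = 0.1901.
To 2 decimal places, D = 0.19.

0.19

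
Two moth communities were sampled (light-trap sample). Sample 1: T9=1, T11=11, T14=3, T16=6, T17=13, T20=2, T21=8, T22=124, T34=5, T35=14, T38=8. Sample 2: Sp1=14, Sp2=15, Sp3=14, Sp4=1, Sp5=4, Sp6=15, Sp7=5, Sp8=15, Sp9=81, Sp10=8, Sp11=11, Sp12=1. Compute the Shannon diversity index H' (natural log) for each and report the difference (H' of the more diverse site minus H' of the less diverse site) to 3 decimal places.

0.488

Sample 1: N=195, proportions 0.00513, 0.05641, 0.01538, 0.03077, 0.06667, 0.01026, 0.04103, 0.6359, 0.02564, 0.07179, 0.04103, giving H' = 1.42103 (working shown to 5 dp, full precision carried).
Sample 2: N=184, proportions 0.07609, 0.08152, 0.07609, 0.00543, 0.02174, 0.08152, 0.02717, 0.08152, 0.44022, 0.04348, 0.05978, 0.00543, giving H' = 1.90890.
Difference = |1.42103 − 1.90890| = 0.48787, i.e. 0.488 to 3 decimal places.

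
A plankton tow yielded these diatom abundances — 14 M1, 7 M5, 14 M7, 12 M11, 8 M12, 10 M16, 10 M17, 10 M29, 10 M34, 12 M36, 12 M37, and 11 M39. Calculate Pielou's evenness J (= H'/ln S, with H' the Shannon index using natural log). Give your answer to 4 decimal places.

Total N = 14+7+14+12+8+10+10+10+10+12+12+11 = 130, so the proportions are 0.107692, 0.053846, 0.107692, 0.092308, 0.061538, 0.076923, 0.076923, 0.076923, 0.076923, 0.092308, 0.092308, 0.084615 (working shown to 6 dp, full precision carried).
H' = −Σ pᵢ ln pᵢ = −((-0.239990) + (-0.157318) + (-0.239990) + (-0.219935) + (-0.171575) + (-0.197304) + (-0.197304) + (-0.197304) + (-0.197304) + (-0.219935) + (-0.219935) + (-0.208969)) = 2.466862.
With S = 12 species, ln S = 2.484907, so J = 2.466862/2.484907 = 0.992738, i.e. 0.9927 to 4 decimal places.

0.9927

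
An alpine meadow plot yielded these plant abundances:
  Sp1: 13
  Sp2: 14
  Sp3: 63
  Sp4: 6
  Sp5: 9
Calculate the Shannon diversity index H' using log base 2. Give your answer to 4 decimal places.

1.7427

Total N = 13+14+63+6+9 = 105, so the proportions are 0.12381, 0.133333, 0.6, 0.057143, 0.085714 (working shown to 6 dp, full precision carried).
Each pᵢ log₂ pᵢ term: 0.12381×(-3.013806)=-0.373138, 0.133333×(-2.906891)=-0.387585, 0.6×(-0.736966)=-0.442179, 0.057143×(-4.129283)=-0.235959, 0.085714×(-3.544321)=-0.303799.
Sum = -1.742661, so H' = 1.7427.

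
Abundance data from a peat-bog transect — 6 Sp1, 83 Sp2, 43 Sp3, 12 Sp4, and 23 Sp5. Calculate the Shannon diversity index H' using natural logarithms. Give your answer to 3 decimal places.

1.279

Total N = 6+83+43+12+23 = 167, so the proportions are 0.03593, 0.49701, 0.25749, 0.07186, 0.13772 (working shown to 5 dp, full precision carried).
Each pᵢ ln pᵢ term: 0.03593×(-3.32623)=-0.11951, 0.49701×(-0.69915)=-0.34748, 0.25749×(-1.35679)=-0.34935, 0.07186×(-2.63309)=-0.18920, 0.13772×(-1.98250)=-0.27304.
Sum = -1.27859, so H' = 1.279.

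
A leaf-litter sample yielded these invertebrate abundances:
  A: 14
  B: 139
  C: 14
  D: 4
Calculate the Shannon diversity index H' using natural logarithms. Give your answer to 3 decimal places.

Total N = 14+139+14+4 = 171, so the proportions are 0.08187, 0.81287, 0.08187, 0.02339 (working shown to 5 dp, full precision carried).
Each pᵢ ln pᵢ term: 0.08187×(-2.50261)=-0.20489, 0.81287×(-0.20719)=-0.16842, 0.08187×(-2.50261)=-0.20489, 0.02339×(-3.75537)=-0.08784.
Sum = -0.66605, so H' = 0.666.

0.666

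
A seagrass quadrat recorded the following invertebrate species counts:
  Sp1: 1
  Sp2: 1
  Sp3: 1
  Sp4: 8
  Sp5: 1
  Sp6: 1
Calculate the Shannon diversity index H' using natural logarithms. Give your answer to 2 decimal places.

1.29

Total N = 1+1+1+8+1+1 = 13, so the proportions are 0.0769, 0.0769, 0.0769, 0.6154, 0.0769, 0.0769 (working shown to 4 dp, full precision carried).
Each pᵢ ln pᵢ term: 0.0769×(-2.5649)=-0.1973, 0.0769×(-2.5649)=-0.1973, 0.0769×(-2.5649)=-0.1973, 0.6154×(-0.4855)=-0.2988, 0.0769×(-2.5649)=-0.1973, 0.0769×(-2.5649)=-0.1973.
Sum = -1.2853, so H' = 1.29.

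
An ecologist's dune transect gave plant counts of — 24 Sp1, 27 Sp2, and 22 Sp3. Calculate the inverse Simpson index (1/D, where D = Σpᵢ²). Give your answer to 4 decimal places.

Total N = 24+27+22 = 73, so the proportions are 0.3287671, 0.369863, 0.3013699 (working shown to 7 dp, full precision carried).
D = 0.3287671² + 0.369863² + 0.3013699² = 0.1080878 + 0.1367986 + 0.0908238 = 0.3357103.
So 1/D = 2.978759, i.e. 2.9788 to 4 decimal places.

2.9788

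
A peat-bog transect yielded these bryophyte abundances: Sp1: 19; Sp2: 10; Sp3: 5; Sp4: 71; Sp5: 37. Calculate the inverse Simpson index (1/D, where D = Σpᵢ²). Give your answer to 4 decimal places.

2.9240

Total N = 19+10+5+71+37 = 142, so the proportions are 0.1338028, 0.0704225, 0.0352113, 0.5, 0.2605634 (working shown to 7 dp, full precision carried).
D = 0.1338028² + 0.0704225² + 0.0352113² + 0.5² + 0.2605634² = 0.0179032 + 0.0049593 + 0.0012398 + 0.2500000 + 0.0678933 = 0.3419956.
So 1/D = 2.924014, i.e. 2.9240 to 4 decimal places.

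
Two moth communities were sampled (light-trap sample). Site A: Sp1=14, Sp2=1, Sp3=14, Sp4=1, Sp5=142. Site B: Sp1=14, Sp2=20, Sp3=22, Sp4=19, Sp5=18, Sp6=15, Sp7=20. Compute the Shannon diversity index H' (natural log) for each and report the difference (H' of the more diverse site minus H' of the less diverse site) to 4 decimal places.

1.3086

Site A: N=172, proportions 0.081395, 0.005814, 0.081395, 0.005814, 0.825581, giving H' = 0.626442 (working shown to 6 dp, full precision carried).
Site B: N=128, proportions 0.109375, 0.15625, 0.171875, 0.148438, 0.140625, 0.117188, 0.15625, giving H' = 1.935071.
Difference = |0.626442 − 1.935071| = 1.308629, i.e. 1.3086 to 4 decimal places.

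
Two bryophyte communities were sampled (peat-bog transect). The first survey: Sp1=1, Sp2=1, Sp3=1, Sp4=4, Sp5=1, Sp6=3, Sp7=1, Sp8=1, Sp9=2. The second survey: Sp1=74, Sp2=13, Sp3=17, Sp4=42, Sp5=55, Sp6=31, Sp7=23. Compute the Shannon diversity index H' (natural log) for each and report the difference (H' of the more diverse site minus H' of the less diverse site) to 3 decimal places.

0.234

The first survey: N=15, proportions 0.06667, 0.06667, 0.06667, 0.26667, 0.06667, 0.2, 0.06667, 0.06667, 0.13333, giving H' = 2.02623 (working shown to 5 dp, full precision carried).
The second survey: N=255, proportions 0.2902, 0.05098, 0.06667, 0.16471, 0.21569, 0.12157, 0.0902, giving H' = 1.79238.
Difference = |2.02623 − 1.79238| = 0.23385, i.e. 0.234 to 3 decimal places.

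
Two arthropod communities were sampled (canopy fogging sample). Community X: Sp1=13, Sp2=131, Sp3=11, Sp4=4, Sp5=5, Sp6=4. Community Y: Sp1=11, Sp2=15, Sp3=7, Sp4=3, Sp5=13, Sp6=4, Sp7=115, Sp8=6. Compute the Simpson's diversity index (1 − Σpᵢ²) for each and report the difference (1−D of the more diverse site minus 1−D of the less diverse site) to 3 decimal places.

0.163

Community X: N=168, proportions 0.077381, 0.779762, 0.065476, 0.02381, 0.029762, 0.02381, giving 1−D = 0.379677 (working shown to 6 dp, full precision carried).
Community Y: N=174, proportions 0.063218, 0.086207, 0.04023, 0.017241, 0.074713, 0.022989, 0.66092, 0.034483, giving 1−D = 0.542542.
Difference = |0.379677 − 0.542542| = 0.162865, i.e. 0.163 to 3 decimal places.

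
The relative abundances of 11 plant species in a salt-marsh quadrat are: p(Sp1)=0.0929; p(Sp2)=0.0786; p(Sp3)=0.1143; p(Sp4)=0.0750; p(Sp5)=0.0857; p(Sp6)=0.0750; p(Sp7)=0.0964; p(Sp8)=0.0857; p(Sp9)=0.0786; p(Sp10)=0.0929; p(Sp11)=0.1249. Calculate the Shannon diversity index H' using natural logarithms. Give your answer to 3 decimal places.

Each pᵢ ln pᵢ term (working shown to 5 dp, full precision carried): 0.0929×(-2.37623)=-0.22075, 0.0786×(-2.54338)=-0.19991, 0.1143×(-2.16893)=-0.24791, 0.075×(-2.59027)=-0.19427, 0.0857×(-2.45690)=-0.21056, 0.075×(-2.59027)=-0.19427, 0.0964×(-2.33925)=-0.22550, 0.0857×(-2.45690)=-0.21056, 0.0786×(-2.54338)=-0.19991, 0.0929×(-2.37623)=-0.22075, 0.1249×(-2.08024)=-0.25982.
Sum = -2.38421, so H' = 2.384.

2.384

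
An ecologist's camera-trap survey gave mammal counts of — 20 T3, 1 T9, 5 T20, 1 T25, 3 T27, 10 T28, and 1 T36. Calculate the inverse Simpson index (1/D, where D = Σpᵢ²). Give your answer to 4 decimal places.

3.1304

Total N = 20+1+5+1+3+10+1 = 41, so the proportions are 0.4878049, 0.0243902, 0.1219512, 0.0243902, 0.0731707, 0.2439024, 0.0243902 (working shown to 7 dp, full precision carried).
D = 0.4878049² + 0.0243902² + 0.1219512² + 0.0243902² + 0.0731707² + 0.2439024² + 0.0243902² = 0.2379536 + 0.0005949 + 0.0148721 + 0.0005949 + 0.0053540 + 0.0594884 + 0.0005949 = 0.3194527.
So 1/D = 3.130354, i.e. 3.1304 to 4 decimal places.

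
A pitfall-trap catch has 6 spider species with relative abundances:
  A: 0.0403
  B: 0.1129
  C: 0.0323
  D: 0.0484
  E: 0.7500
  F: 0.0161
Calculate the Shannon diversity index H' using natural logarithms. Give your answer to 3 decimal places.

Each pᵢ ln pᵢ term (working shown to 5 dp, full precision carried): 0.0403×(-3.21140)=-0.12942, 0.1129×(-2.18125)=-0.24626, 0.0323×(-3.43269)=-0.11088, 0.0484×(-3.02826)=-0.14657, 0.75×(-0.28768)=-0.21576, 0.0161×(-4.12894)=-0.06648.
Sum = -0.91536, so H' = 0.915.

0.915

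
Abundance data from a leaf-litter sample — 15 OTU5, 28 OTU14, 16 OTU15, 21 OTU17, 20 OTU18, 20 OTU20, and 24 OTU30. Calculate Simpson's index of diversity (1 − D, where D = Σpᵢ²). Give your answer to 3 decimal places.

0.851

Total N = 15+28+16+21+20+20+24 = 144, so the proportions are 0.10417, 0.19444, 0.11111, 0.14583, 0.13889, 0.13889, 0.16667 (working shown to 5 dp, full precision carried).
D = 0.10417² + 0.19444² + 0.11111² + 0.14583² + 0.13889² + 0.13889² + 0.16667² = 0.01085 + 0.03781 + 0.01235 + 0.02127 + 0.01929 + 0.01929 + 0.02778 = 0.14863.
So 1 − D = 0.85137, i.e. 0.851 to 3 decimal places.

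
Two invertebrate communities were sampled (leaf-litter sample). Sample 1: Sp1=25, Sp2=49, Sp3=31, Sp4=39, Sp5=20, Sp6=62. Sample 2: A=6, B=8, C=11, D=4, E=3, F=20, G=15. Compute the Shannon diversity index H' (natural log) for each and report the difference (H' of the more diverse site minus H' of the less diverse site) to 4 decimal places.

0.0497

Sample 1: N=226, proportions 0.110619, 0.216814, 0.137168, 0.172566, 0.088496, 0.274336, giving H' = 1.720090 (working shown to 6 dp, full precision carried).
Sample 2: N=67, proportions 0.089552, 0.119403, 0.164179, 0.059701, 0.044776, 0.298507, 0.223881, giving H' = 1.769777.
Difference = |1.720090 − 1.769777| = 0.049687, i.e. 0.0497 to 4 decimal places.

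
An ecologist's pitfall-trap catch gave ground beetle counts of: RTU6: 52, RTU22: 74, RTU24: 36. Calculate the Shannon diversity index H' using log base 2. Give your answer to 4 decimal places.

1.5248

Total N = 52+74+36 = 162, so the proportions are 0.320988, 0.45679, 0.222222 (working shown to 6 dp, full precision carried).
Each pᵢ log₂ pᵢ term: 0.320988×(-1.639410)=-0.526230, 0.45679×(-1.130397)=-0.516354, 0.222222×(-2.169925)=-0.482206.
Sum = -1.524790, so H' = 1.5248.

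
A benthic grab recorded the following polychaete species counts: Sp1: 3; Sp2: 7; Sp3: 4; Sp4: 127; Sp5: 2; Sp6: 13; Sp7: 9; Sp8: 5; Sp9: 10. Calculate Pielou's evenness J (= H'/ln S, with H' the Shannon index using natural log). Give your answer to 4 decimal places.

0.5347

Total N = 3+7+4+127+2+13+9+5+10 = 180, so the proportions are 0.016667, 0.038889, 0.022222, 0.705556, 0.011111, 0.072222, 0.05, 0.027778, 0.055556 (working shown to 6 dp, full precision carried).
H' = −Σ pᵢ ln pᵢ = −((-0.068239) + (-0.126274) + (-0.084592) + (-0.246076) + (-0.049998) + (-0.189801) + (-0.149787) + (-0.099542) + (-0.160576)) = 1.174886.
With S = 9 species, ln S = 2.197225, so J = 1.174886/2.197225 = 0.534713, i.e. 0.5347 to 4 decimal places.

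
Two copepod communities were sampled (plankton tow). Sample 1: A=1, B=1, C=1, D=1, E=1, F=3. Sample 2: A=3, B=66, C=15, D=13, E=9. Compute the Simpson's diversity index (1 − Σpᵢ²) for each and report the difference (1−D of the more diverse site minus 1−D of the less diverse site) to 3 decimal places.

Sample 1: N=8, proportions 0.125, 0.125, 0.125, 0.125, 0.125, 0.375, giving 1−D = 0.78125 (working shown to 5 dp, full precision carried).
Sample 2: N=106, proportions 0.0283, 0.62264, 0.14151, 0.12264, 0.08491, giving 1−D = 0.56924.
Difference = |0.78125 − 0.56924| = 0.21201, i.e. 0.212 to 3 decimal places.

0.212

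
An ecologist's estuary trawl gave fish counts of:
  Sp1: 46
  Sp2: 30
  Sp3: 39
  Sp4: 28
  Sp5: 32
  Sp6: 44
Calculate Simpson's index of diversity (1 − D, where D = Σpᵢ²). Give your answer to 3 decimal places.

Total N = 46+30+39+28+32+44 = 219, so the proportions are 0.21005, 0.13699, 0.17808, 0.12785, 0.14612, 0.20091 (working shown to 5 dp, full precision carried).
D = 0.21005² + 0.13699² + 0.17808² + 0.12785² + 0.14612² + 0.20091² = 0.04412 + 0.01877 + 0.03171 + 0.01635 + 0.02135 + 0.04037 = 0.17266.
So 1 − D = 0.82734, i.e. 0.827 to 3 decimal places.

0.827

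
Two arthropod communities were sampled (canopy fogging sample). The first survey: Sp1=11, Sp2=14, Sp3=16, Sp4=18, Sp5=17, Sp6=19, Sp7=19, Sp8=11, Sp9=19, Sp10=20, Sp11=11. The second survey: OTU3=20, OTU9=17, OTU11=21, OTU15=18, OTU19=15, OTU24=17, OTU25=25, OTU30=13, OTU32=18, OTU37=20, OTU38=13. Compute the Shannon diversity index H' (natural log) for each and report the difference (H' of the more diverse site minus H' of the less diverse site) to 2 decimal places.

0.01

The first survey: N=175, proportions 0.062857, 0.08, 0.091429, 0.102857, 0.097143, 0.108571, 0.108571, 0.062857, 0.108571, 0.114286, 0.062857, giving H' = 2.374056 (working shown to 6 dp, full precision carried).
The second survey: N=197, proportions 0.101523, 0.086294, 0.106599, 0.091371, 0.076142, 0.086294, 0.126904, 0.06599, 0.091371, 0.101523, 0.06599, giving H' = 2.380015.
Difference = |2.374056 − 2.380015| = 0.005959, i.e. 0.01 to 2 decimal places.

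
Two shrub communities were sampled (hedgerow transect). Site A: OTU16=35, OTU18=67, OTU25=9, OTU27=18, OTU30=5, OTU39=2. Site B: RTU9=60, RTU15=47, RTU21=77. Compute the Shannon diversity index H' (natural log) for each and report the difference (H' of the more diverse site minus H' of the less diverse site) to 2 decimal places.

Site A: N=136, proportions 0.257353, 0.492647, 0.066176, 0.132353, 0.036765, 0.014706, giving H' = 1.328929 (working shown to 6 dp, full precision carried).
Site B: N=184, proportions 0.326087, 0.255435, 0.418478, giving H' = 1.078574.
Difference = |1.328929 − 1.078574| = 0.250355, i.e. 0.25 to 2 decimal places.

0.25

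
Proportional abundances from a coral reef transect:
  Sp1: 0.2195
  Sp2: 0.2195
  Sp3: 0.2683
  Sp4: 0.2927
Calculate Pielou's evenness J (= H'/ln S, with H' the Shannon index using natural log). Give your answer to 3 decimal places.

0.994

H' = −Σ pᵢ ln pᵢ = −((-0.33285) + (-0.33285) + (-0.35299) + (-0.35961)) = 1.37830 (working shown to 5 dp, full precision carried).
With S = 4 species, ln S = 1.38629, so J = 1.37830/1.38629 = 0.99424, i.e. 0.994 to 3 decimal places.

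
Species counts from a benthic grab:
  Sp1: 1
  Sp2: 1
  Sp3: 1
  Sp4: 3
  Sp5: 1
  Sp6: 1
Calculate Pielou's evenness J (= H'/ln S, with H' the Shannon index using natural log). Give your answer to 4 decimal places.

0.9306

Total N = 1+1+1+3+1+1 = 8, so the proportions are 0.125, 0.125, 0.125, 0.375, 0.125, 0.125 (working shown to 6 dp, full precision carried).
H' = −Σ pᵢ ln pᵢ = −((-0.259930) + (-0.259930) + (-0.259930) + (-0.367811) + (-0.259930) + (-0.259930)) = 1.667462.
With S = 6 species, ln S = 1.791759, so J = 1.667462/1.791759 = 0.930628, i.e. 0.9306 to 4 decimal places.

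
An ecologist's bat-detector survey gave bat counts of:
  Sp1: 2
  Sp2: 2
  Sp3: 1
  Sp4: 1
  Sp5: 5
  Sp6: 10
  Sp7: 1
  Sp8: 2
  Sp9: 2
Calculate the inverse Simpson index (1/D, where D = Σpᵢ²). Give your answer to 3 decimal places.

4.694

Total N = 2+2+1+1+5+10+1+2+2 = 26, so the proportions are 0.0769231, 0.0769231, 0.0384615, 0.0384615, 0.1923077, 0.3846154, 0.0384615, 0.0769231, 0.0769231 (working shown to 7 dp, full precision carried).
D = 0.0769231² + 0.0769231² + 0.0384615² + 0.0384615² + 0.1923077² + 0.3846154² + 0.0384615² + 0.0769231² + 0.0769231² = 0.0059172 + 0.0059172 + 0.0014793 + 0.0014793 + 0.0369822 + 0.1479290 + 0.0014793 + 0.0059172 + 0.0059172 = 0.2130178.
So 1/D = 4.69444, i.e. 4.694 to 3 decimal places.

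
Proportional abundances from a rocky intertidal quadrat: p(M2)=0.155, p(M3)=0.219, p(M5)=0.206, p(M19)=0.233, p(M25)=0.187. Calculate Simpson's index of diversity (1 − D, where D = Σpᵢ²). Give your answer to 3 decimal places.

0.796

D = 0.155² + 0.219² + 0.206² + 0.233² + 0.187² = 0.02403 + 0.04796 + 0.04244 + 0.05429 + 0.03497 = 0.20368 (working shown to 5 dp, full precision carried).
So 1 − D = 0.79632, i.e. 0.796 to 3 decimal places.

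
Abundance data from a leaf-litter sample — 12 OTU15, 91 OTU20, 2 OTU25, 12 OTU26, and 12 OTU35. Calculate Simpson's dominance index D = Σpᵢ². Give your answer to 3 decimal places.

0.524

Total N = 12+91+2+12+12 = 129, so the proportions are 0.09302, 0.70543, 0.0155, 0.09302, 0.09302 (working shown to 5 dp, full precision carried).
D = 0.09302² + 0.70543² + 0.0155² + 0.09302² + 0.09302² = 0.00865 + 0.49763 + 0.00024 + 0.00865 + 0.00865 = 0.52383.
To 3 decimal places, D = 0.524.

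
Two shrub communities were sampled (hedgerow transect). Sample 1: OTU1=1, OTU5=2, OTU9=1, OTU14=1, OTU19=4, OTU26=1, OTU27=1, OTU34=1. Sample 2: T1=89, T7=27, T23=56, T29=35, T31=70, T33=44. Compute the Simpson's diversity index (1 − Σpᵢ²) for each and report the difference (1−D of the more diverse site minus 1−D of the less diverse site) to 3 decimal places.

Sample 1: N=12, proportions 0.083333, 0.166667, 0.083333, 0.083333, 0.333333, 0.083333, 0.083333, 0.083333, giving 1−D = 0.819444 (working shown to 6 dp, full precision carried).
Sample 2: N=321, proportions 0.277259, 0.084112, 0.174455, 0.109034, 0.218069, 0.137072, giving 1−D = 0.807387.
Difference = |0.819444 − 0.807387| = 0.012057, i.e. 0.012 to 3 decimal places.

0.012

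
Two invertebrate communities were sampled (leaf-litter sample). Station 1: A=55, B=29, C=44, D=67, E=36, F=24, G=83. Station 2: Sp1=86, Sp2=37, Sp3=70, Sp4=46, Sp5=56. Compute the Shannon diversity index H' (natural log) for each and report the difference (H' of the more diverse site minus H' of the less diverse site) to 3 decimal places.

Station 1: N=338, proportions 0.162722, 0.085799, 0.130178, 0.198225, 0.106509, 0.071006, 0.245562, giving H' = 1.863527 (working shown to 6 dp, full precision carried).
Station 2: N=295, proportions 0.291525, 0.125424, 0.237288, 0.155932, 0.189831, giving H' = 1.566265.
Difference = |1.863527 − 1.566265| = 0.297262, i.e. 0.297 to 3 decimal places.

0.297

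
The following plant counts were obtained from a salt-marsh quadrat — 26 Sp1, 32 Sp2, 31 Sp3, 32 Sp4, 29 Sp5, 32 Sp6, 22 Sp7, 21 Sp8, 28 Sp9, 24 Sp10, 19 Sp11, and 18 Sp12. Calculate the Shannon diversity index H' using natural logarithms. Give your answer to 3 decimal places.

Total N = 26+32+31+32+29+32+22+21+28+24+19+18 = 314, so the proportions are 0.0828, 0.10191, 0.09873, 0.10191, 0.09236, 0.10191, 0.07006, 0.06688, 0.08917, 0.07643, 0.06051, 0.05732 (working shown to 5 dp, full precision carried).
Each pᵢ ln pᵢ term: 0.0828×(-2.49130)=-0.20629, 0.10191×(-2.28366)=-0.23273, 0.09873×(-2.31541)=-0.22859, 0.10191×(-2.28366)=-0.23273, 0.09236×(-2.38210)=-0.22000, 0.10191×(-2.28366)=-0.23273, 0.07006×(-2.65835)=-0.18625, 0.06688×(-2.70487)=-0.18090, 0.08917×(-2.41719)=-0.21555, 0.07643×(-2.57134)=-0.19654, 0.06051×(-2.80495)=-0.16973, 0.05732×(-2.85902)=-0.16389.
Sum = -2.46592, so H' = 2.466.

2.466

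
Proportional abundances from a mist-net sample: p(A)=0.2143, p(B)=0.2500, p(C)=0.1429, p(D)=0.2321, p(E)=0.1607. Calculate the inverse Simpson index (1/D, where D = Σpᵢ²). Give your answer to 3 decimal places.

4.795

D = 0.2143² + 0.25² + 0.1429² + 0.2321² + 0.1607² = 0.0459245 + 0.0625000 + 0.0204204 + 0.0538704 + 0.0258245 = 0.2085398 (working shown to 7 dp, full precision carried).
So 1/D = 4.79525, i.e. 4.795 to 3 decimal places.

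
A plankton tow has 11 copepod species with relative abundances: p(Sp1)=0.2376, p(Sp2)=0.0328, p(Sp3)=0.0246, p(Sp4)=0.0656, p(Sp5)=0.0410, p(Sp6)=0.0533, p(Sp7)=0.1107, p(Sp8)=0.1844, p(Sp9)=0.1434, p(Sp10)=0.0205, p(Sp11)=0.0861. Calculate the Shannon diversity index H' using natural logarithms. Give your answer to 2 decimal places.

2.14

Each pᵢ ln pᵢ term (working shown to 4 dp, full precision carried): 0.2376×(-1.4372)=-0.3415, 0.0328×(-3.4173)=-0.1121, 0.0246×(-3.7050)=-0.0911, 0.0656×(-2.7242)=-0.1787, 0.041×(-3.1942)=-0.1310, 0.0533×(-2.9318)=-0.1563, 0.1107×(-2.2009)=-0.2436, 0.1844×(-1.6906)=-0.3118, 0.1434×(-1.9421)=-0.2785, 0.0205×(-3.8873)=-0.0797, 0.0861×(-2.4522)=-0.2111.
Sum = -2.1354, so H' = 2.14.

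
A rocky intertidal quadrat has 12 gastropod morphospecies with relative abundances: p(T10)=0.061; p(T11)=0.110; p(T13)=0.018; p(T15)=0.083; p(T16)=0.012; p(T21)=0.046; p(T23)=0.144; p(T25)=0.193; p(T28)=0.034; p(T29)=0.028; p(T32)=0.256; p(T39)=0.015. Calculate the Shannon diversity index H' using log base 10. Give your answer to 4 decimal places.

Each pᵢ log₁₀ pᵢ term (working shown to 6 dp, full precision carried): 0.061×(-1.214670)=-0.074095, 0.11×(-0.958607)=-0.105447, 0.018×(-1.744727)=-0.031405, 0.083×(-1.080922)=-0.089717, 0.012×(-1.920819)=-0.023050, 0.046×(-1.337242)=-0.061513, 0.144×(-0.841638)=-0.121196, 0.193×(-0.714443)=-0.137887, 0.034×(-1.468521)=-0.049930, 0.028×(-1.552842)=-0.043480, 0.256×(-0.591760)=-0.151491, 0.015×(-1.823909)=-0.027359.
Sum = -0.916568, so H' = 0.9166.

0.9166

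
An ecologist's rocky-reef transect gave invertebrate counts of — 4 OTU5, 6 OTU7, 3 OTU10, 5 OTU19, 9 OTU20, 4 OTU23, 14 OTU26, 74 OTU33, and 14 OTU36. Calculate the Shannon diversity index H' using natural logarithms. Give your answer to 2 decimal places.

1.54

Total N = 4+6+3+5+9+4+14+74+14 = 133, so the proportions are 0.0301, 0.0451, 0.0226, 0.0376, 0.0677, 0.0301, 0.1053, 0.5564, 0.1053 (working shown to 4 dp, full precision carried).
Each pᵢ ln pᵢ term: 0.0301×(-3.5041)=-0.1054, 0.0451×(-3.0986)=-0.1398, 0.0226×(-3.7917)=-0.0855, 0.0376×(-3.2809)=-0.1233, 0.0677×(-2.6931)=-0.1822, 0.0301×(-3.5041)=-0.1054, 0.1053×(-2.2513)=-0.2370, 0.5564×(-0.5863)=-0.3262, 0.1053×(-2.2513)=-0.2370.
Sum = -1.5418, so H' = 1.54.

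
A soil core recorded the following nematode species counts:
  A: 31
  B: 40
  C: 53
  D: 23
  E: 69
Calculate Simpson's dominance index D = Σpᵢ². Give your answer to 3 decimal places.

0.228

Total N = 31+40+53+23+69 = 216, so the proportions are 0.14352, 0.18519, 0.24537, 0.10648, 0.31944 (working shown to 5 dp, full precision carried).
D = 0.14352² + 0.18519² + 0.24537² + 0.10648² + 0.31944² = 0.02060 + 0.03429 + 0.06021 + 0.01134 + 0.10204 = 0.22848.
To 3 decimal places, D = 0.228.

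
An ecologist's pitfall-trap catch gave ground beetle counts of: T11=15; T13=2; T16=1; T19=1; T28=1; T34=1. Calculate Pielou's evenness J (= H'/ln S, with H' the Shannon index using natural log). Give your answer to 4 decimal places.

0.5828

Total N = 15+2+1+1+1+1 = 21, so the proportions are 0.714286, 0.095238, 0.047619, 0.047619, 0.047619, 0.047619 (working shown to 6 dp, full precision carried).
H' = −Σ pᵢ ln pᵢ = −((-0.240337) + (-0.223941) + (-0.144977) + (-0.144977) + (-0.144977) + (-0.144977)) = 1.044187.
With S = 6 species, ln S = 1.791759, so J = 1.044187/1.791759 = 0.582772, i.e. 0.5828 to 4 decimal places.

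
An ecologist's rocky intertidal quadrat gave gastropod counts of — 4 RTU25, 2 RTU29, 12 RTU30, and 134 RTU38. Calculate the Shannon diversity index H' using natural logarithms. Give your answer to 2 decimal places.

Total N = 4+2+12+134 = 152, so the proportions are 0.0263, 0.0132, 0.0789, 0.8816 (working shown to 4 dp, full precision carried).
Each pᵢ ln pᵢ term: 0.0263×(-3.6376)=-0.0957, 0.0132×(-4.3307)=-0.0570, 0.0789×(-2.5390)=-0.2004, 0.8816×(-0.1260)=-0.1111.
Sum = -0.4643, so H' = 0.46.

0.46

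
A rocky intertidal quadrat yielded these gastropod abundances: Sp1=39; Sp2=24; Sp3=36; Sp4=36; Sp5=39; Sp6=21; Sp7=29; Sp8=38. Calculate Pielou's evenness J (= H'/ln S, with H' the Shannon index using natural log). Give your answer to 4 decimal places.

Total N = 39+24+36+36+39+21+29+38 = 262, so the proportions are 0.148855, 0.091603, 0.137405, 0.137405, 0.148855, 0.080153, 0.110687, 0.145038 (working shown to 6 dp, full precision carried).
H' = −Σ pᵢ ln pᵢ = −((-0.283536) + (-0.218958) + (-0.272724) + (-0.272724) + (-0.283536) + (-0.202291) + (-0.243628) + (-0.280034)) = 2.057431.
With S = 8 species, ln S = 2.079442, so J = 2.057431/2.079442 = 0.989415, i.e. 0.9894 to 4 decimal places.

0.9894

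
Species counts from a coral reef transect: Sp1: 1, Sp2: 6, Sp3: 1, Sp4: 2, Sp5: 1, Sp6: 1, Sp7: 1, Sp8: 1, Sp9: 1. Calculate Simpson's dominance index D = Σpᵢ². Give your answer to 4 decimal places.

Total N = 1+6+1+2+1+1+1+1+1 = 15, so the proportions are 0.066667, 0.4, 0.066667, 0.133333, 0.066667, 0.066667, 0.066667, 0.066667, 0.066667 (working shown to 6 dp, full precision carried).
D = 0.066667² + 0.4² + 0.066667² + 0.133333² + 0.066667² + 0.066667² + 0.066667² + 0.066667² + 0.066667² = 0.004444 + 0.160000 + 0.004444 + 0.017778 + 0.004444 + 0.004444 + 0.004444 + 0.004444 + 0.004444 = 0.208889.
To 4 decimal places, D = 0.2089.

0.2089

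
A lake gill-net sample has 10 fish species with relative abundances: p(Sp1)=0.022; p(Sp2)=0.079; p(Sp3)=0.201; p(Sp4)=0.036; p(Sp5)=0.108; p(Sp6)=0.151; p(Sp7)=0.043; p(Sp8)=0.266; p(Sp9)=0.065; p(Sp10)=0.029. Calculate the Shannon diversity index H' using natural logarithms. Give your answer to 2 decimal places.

2.02

Each pᵢ ln pᵢ term (working shown to 4 dp, full precision carried): 0.022×(-3.8167)=-0.0840, 0.079×(-2.5383)=-0.2005, 0.201×(-1.6045)=-0.3225, 0.036×(-3.3242)=-0.1197, 0.108×(-2.2256)=-0.2404, 0.151×(-1.8905)=-0.2855, 0.043×(-3.1466)=-0.1353, 0.266×(-1.3243)=-0.3523, 0.065×(-2.7334)=-0.1777, 0.029×(-3.5405)=-0.1027.
Sum = -2.0204, so H' = 2.02.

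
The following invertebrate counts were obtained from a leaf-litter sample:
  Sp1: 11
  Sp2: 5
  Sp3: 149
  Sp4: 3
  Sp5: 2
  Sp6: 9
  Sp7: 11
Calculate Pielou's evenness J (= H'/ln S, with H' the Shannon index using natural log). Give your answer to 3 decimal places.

0.449

Total N = 11+5+149+3+2+9+11 = 190, so the proportions are 0.05789, 0.02632, 0.78421, 0.01579, 0.01053, 0.04737, 0.05789 (working shown to 5 dp, full precision carried).
H' = −Σ pᵢ ln pᵢ = −((-0.16495) + (-0.09573) + (-0.19062) + (-0.06550) + (-0.04794) + (-0.14446) + (-0.16495)) = 0.87415.
With S = 7 species, ln S = 1.94591, so J = 0.87415/1.94591 = 0.44922, i.e. 0.449 to 3 decimal places.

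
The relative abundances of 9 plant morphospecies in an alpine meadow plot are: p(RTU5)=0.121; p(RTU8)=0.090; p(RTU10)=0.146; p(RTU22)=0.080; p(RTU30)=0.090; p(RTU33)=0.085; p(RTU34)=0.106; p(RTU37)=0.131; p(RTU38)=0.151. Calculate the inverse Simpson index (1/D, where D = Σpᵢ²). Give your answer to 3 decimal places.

8.548

D = 0.121² + 0.09² + 0.146² + 0.08² + 0.09² + 0.085² + 0.106² + 0.131² + 0.151² = 0.0146410 + 0.0081000 + 0.0213160 + 0.0064000 + 0.0081000 + 0.0072250 + 0.0112360 + 0.0171610 + 0.0228010 = 0.1169800 (working shown to 7 dp, full precision carried).
So 1/D = 8.54847, i.e. 8.548 to 3 decimal places.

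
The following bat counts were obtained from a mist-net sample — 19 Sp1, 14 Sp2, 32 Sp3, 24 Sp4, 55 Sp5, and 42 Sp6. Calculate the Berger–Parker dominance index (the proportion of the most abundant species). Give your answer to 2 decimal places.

0.30

Total N = 19+14+32+24+55+42 = 186, so the proportions are 0.1022, 0.0753, 0.172, 0.129, 0.2957, 0.2258 (working shown to 4 dp, full precision carried).
The largest proportion is 0.2957, i.e. d = 0.30 to 2 decimal places.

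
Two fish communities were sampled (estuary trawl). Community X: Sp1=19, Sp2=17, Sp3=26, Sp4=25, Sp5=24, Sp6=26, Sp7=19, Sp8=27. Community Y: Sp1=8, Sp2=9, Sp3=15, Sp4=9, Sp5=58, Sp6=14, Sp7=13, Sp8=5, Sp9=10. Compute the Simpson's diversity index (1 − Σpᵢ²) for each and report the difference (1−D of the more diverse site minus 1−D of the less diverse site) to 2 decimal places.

0.09

Community X: N=183, proportions 0.1038, 0.0929, 0.1421, 0.1366, 0.1311, 0.1421, 0.1038, 0.1475, giving 1−D = 0.8718 (working shown to 4 dp, full precision carried).
Community Y: N=141, proportions 0.0567, 0.0638, 0.1064, 0.0638, 0.4113, 0.0993, 0.0922, 0.0355, 0.0709, giving 1−D = 0.7835.
Difference = |0.8718 − 0.7835| = 0.0883, i.e. 0.09 to 2 decimal places.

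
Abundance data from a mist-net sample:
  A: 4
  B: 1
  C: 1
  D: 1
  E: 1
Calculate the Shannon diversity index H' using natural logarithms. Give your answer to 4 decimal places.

Total N = 4+1+1+1+1 = 8, so the proportions are 0.5, 0.125, 0.125, 0.125, 0.125 (working shown to 6 dp, full precision carried).
Each pᵢ ln pᵢ term: 0.5×(-0.693147)=-0.346574, 0.125×(-2.079442)=-0.259930, 0.125×(-2.079442)=-0.259930, 0.125×(-2.079442)=-0.259930, 0.125×(-2.079442)=-0.259930.
Sum = -1.386294, so H' = 1.3863.

1.3863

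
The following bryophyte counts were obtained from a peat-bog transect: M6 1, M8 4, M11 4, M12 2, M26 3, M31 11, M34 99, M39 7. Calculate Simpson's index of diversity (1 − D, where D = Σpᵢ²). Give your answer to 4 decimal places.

0.4163

Total N = 1+4+4+2+3+11+99+7 = 131, so the proportions are 0.007634, 0.030534, 0.030534, 0.015267, 0.022901, 0.083969, 0.755725, 0.053435 (working shown to 6 dp, full precision carried).
D = 0.007634² + 0.030534² + 0.030534² + 0.015267² + 0.022901² + 0.083969² + 0.755725² + 0.053435² = 0.000058 + 0.000932 + 0.000932 + 0.000233 + 0.000524 + 0.007051 + 0.571121 + 0.002855 = 0.583707.
So 1 − D = 0.416293, i.e. 0.4163 to 4 decimal places.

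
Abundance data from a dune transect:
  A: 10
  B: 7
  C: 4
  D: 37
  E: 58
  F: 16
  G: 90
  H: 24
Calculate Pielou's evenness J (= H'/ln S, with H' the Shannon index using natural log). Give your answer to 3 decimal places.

Total N = 10+7+4+37+58+16+90+24 = 246, so the proportions are 0.04065, 0.02846, 0.01626, 0.15041, 0.23577, 0.06504, 0.36585, 0.09756 (working shown to 5 dp, full precision carried).
H' = −Σ pᵢ ln pᵢ = −((-0.13019) + (-0.10128) + (-0.06698) + (-0.28493) + (-0.34066) + (-0.17774) + (-0.36787) + (-0.22705)) = 1.69672.
With S = 8 species, ln S = 2.07944, so J = 1.69672/2.07944 = 0.81595, i.e. 0.816 to 3 decimal places.

0.816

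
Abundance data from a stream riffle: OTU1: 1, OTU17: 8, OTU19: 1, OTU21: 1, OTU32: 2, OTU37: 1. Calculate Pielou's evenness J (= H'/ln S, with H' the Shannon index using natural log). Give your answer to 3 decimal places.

Total N = 1+8+1+1+2+1 = 14, so the proportions are 0.07143, 0.57143, 0.07143, 0.07143, 0.14286, 0.07143 (working shown to 5 dp, full precision carried).
H' = −Σ pᵢ ln pᵢ = −((-0.18850) + (-0.31978) + (-0.18850) + (-0.18850) + (-0.27799) + (-0.18850)) = 1.35178.
With S = 6 species, ln S = 1.79176, so J = 1.35178/1.79176 = 0.75445, i.e. 0.754 to 3 decimal places.

0.754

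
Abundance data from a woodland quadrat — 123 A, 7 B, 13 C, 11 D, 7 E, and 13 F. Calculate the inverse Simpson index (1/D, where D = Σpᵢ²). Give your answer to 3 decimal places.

Total N = 123+7+13+11+7+13 = 174, so the proportions are 0.706897, 0.04023, 0.074713, 0.063218, 0.04023, 0.074713 (working shown to 6 dp, full precision carried).
D = 0.706897² + 0.04023² + 0.074713² + 0.063218² + 0.04023² + 0.074713² = 0.499703 + 0.001618 + 0.005582 + 0.003997 + 0.001618 + 0.005582 = 0.518100.
So 1/D = 1.93013, i.e. 1.930 to 3 decimal places.

1.930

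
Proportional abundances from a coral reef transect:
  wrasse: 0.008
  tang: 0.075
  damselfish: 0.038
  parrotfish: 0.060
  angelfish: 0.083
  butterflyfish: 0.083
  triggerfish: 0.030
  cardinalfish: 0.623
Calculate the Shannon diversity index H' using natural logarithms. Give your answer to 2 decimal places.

1.34

Each pᵢ ln pᵢ term (working shown to 4 dp, full precision carried): 0.008×(-4.8283)=-0.0386, 0.075×(-2.5903)=-0.1943, 0.038×(-3.2702)=-0.1243, 0.06×(-2.8134)=-0.1688, 0.083×(-2.4889)=-0.2066, 0.083×(-2.4889)=-0.2066, 0.03×(-3.5066)=-0.1052, 0.623×(-0.4732)=-0.2948.
Sum = -1.3391, so H' = 1.34.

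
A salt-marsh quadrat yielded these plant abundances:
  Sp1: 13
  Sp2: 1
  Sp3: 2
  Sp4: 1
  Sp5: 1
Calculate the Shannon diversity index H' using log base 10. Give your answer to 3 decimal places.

0.417

Total N = 13+1+2+1+1 = 18, so the proportions are 0.72222, 0.05556, 0.11111, 0.05556, 0.05556 (working shown to 5 dp, full precision carried).
Each pᵢ log₁₀ pᵢ term: 0.72222×(-0.14133)=-0.10207, 0.05556×(-1.25527)=-0.06974, 0.11111×(-0.95424)=-0.10603, 0.05556×(-1.25527)=-0.06974, 0.05556×(-1.25527)=-0.06974.
Sum = -0.41731, so H' = 0.417.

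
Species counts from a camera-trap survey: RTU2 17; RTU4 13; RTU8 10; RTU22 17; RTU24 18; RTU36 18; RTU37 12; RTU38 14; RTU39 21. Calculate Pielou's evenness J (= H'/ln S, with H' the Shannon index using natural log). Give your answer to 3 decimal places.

Total N = 17+13+10+17+18+18+12+14+21 = 140, so the proportions are 0.12143, 0.09286, 0.07143, 0.12143, 0.12857, 0.12857, 0.08571, 0.1, 0.15 (working shown to 5 dp, full precision carried).
H' = −Σ pᵢ ln pᵢ = −((-0.25602) + (-0.22069) + (-0.18850) + (-0.25602) + (-0.26373) + (-0.26373) + (-0.21058) + (-0.23026) + (-0.28457)) = 2.17412.
With S = 9 species, ln S = 2.19722, so J = 2.17412/2.19722 = 0.98948, i.e. 0.989 to 3 decimal places.

0.989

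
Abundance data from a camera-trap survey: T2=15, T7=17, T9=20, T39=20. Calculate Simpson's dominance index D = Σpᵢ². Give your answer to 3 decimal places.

Total N = 15+17+20+20 = 72, so the proportions are 0.20833, 0.23611, 0.27778, 0.27778 (working shown to 5 dp, full precision carried).
D = 0.20833² + 0.23611² + 0.27778² + 0.27778² = 0.04340 + 0.05575 + 0.07716 + 0.07716 = 0.25347.
To 3 decimal places, D = 0.253.

0.253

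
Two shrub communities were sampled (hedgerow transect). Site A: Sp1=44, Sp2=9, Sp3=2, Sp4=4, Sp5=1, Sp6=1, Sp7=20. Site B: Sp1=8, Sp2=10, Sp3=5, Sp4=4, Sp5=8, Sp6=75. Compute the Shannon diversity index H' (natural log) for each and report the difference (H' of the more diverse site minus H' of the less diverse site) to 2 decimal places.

0.15

Site A: N=81, proportions 0.54321, 0.11111, 0.02469, 0.04938, 0.01235, 0.01235, 0.24691, giving H' = 1.26944 (working shown to 5 dp, full precision carried).
Site B: N=110, proportions 0.07273, 0.09091, 0.04545, 0.03636, 0.07273, 0.68182, giving H' = 1.12138.
Difference = |1.26944 − 1.12138| = 0.14806, i.e. 0.15 to 2 decimal places.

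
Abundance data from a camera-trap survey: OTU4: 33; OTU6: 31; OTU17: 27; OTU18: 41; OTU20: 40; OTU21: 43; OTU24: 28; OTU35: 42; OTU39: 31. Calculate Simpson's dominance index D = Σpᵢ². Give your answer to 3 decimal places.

0.114

Total N = 33+31+27+41+40+43+28+42+31 = 316, so the proportions are 0.10443, 0.0981, 0.08544, 0.12975, 0.12658, 0.13608, 0.08861, 0.13291, 0.0981 (working shown to 5 dp, full precision carried).
D = 0.10443² + 0.0981² + 0.08544² + 0.12975² + 0.12658² + 0.13608² + 0.08861² + 0.13291² + 0.0981² = 0.01091 + 0.00962 + 0.00730 + 0.01683 + 0.01602 + 0.01852 + 0.00785 + 0.01767 + 0.00962 = 0.11434.
To 3 decimal places, D = 0.114.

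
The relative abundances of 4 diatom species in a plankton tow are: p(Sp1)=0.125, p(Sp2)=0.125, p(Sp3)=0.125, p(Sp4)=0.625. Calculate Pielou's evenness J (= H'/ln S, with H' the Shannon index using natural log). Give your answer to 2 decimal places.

0.77

H' = −Σ pᵢ ln pᵢ = −((-0.2599) + (-0.2599) + (-0.2599) + (-0.2938)) = 1.0735 (working shown to 4 dp, full precision carried).
With S = 4 species, ln S = 1.3863, so J = 1.0735/1.3863 = 0.7744, i.e. 0.77 to 2 decimal places.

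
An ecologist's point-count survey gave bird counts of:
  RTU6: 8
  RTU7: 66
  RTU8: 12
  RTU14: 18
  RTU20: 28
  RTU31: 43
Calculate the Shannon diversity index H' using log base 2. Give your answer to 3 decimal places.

Total N = 8+66+12+18+28+43 = 175, so the proportions are 0.04571, 0.37714, 0.06857, 0.10286, 0.16, 0.24571 (working shown to 5 dp, full precision carried).
Each pᵢ log₂ pᵢ term: 0.04571×(-4.45121)=-0.20348, 0.37714×(-1.40682)=-0.53057, 0.06857×(-3.86625)=-0.26511, 0.10286×(-3.28129)=-0.33750, 0.16×(-2.64386)=-0.42302, 0.24571×(-2.02495)=-0.49756.
Sum = -2.25725, so H' = 2.257.

2.257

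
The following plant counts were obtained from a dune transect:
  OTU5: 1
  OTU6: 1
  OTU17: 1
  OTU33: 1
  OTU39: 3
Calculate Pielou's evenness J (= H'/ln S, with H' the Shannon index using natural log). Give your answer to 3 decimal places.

0.917

Total N = 1+1+1+1+3 = 7, so the proportions are 0.14286, 0.14286, 0.14286, 0.14286, 0.42857 (working shown to 5 dp, full precision carried).
H' = −Σ pᵢ ln pᵢ = −((-0.27799) + (-0.27799) + (-0.27799) + (-0.27799) + (-0.36313)) = 1.47508.
With S = 5 species, ln S = 1.60944, so J = 1.47508/1.60944 = 0.91652, i.e. 0.917 to 3 decimal places.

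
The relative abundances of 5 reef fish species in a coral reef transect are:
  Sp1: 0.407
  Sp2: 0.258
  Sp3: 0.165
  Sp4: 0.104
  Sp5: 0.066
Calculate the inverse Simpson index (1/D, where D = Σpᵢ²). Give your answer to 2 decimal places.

D = 0.407² + 0.258² + 0.165² + 0.104² + 0.066² = 0.165649 + 0.066564 + 0.027225 + 0.010816 + 0.004356 = 0.274610 (working shown to 6 dp, full precision carried).
So 1/D = 3.6415, i.e. 3.64 to 2 decimal places.

3.64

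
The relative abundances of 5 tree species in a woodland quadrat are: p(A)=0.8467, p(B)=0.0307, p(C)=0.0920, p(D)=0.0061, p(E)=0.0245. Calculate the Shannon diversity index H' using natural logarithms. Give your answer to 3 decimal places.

Each pᵢ ln pᵢ term (working shown to 5 dp, full precision carried): 0.8467×(-0.16641)=-0.14090, 0.0307×(-3.48349)=-0.10694, 0.092×(-2.38597)=-0.21951, 0.0061×(-5.09947)=-0.03111, 0.0245×(-3.70908)=-0.09087.
Sum = -0.58933, so H' = 0.589.

0.589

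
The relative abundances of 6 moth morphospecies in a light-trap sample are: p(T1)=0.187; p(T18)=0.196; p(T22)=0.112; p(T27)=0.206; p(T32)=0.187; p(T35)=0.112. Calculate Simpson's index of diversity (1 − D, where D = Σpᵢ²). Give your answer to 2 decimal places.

D = 0.187² + 0.196² + 0.112² + 0.206² + 0.187² + 0.112² = 0.0350 + 0.0384 + 0.0125 + 0.0424 + 0.0350 + 0.0125 = 0.1759 (working shown to 4 dp, full precision carried).
So 1 − D = 0.8241, i.e. 0.82 to 2 decimal places.

0.82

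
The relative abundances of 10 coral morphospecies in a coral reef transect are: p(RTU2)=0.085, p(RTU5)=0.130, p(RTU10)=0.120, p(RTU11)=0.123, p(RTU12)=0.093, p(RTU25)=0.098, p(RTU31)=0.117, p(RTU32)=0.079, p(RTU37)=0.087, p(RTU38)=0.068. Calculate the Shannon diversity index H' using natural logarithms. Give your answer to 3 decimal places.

Each pᵢ ln pᵢ term (working shown to 5 dp, full precision carried): 0.085×(-2.46510)=-0.20953, 0.13×(-2.04022)=-0.26523, 0.12×(-2.12026)=-0.25443, 0.123×(-2.09557)=-0.25776, 0.093×(-2.37516)=-0.22089, 0.098×(-2.32279)=-0.22763, 0.117×(-2.14558)=-0.25103, 0.079×(-2.53831)=-0.20053, 0.087×(-2.44185)=-0.21244, 0.068×(-2.68825)=-0.18280.
Sum = -2.28227, so H' = 2.282.

2.282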